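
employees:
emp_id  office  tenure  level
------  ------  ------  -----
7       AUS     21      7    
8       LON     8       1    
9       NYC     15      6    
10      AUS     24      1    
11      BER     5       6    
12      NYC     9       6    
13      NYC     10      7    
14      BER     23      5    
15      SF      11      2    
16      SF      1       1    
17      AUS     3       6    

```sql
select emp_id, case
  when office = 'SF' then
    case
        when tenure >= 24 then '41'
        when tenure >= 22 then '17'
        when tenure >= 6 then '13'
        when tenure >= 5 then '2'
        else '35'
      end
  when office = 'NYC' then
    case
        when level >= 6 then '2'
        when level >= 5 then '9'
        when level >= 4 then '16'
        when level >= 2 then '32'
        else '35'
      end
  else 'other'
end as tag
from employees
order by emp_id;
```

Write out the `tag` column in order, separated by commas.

other, other, 2, other, other, 2, 2, other, 13, 35, other

emp_id=7: office='AUS' → outer ELSE → other
emp_id=8: office='LON' → outer ELSE → other
emp_id=9: office='NYC' → inner[level >= 6] → 2
emp_id=10: office='AUS' → outer ELSE → other
emp_id=11: office='BER' → outer ELSE → other
emp_id=12: office='NYC' → inner[level >= 6] → 2
emp_id=13: office='NYC' → inner[level >= 6] → 2
emp_id=14: office='BER' → outer ELSE → other
emp_id=15: office='SF' → inner[tenure >= 6] → 13
emp_id=16: office='SF' → inner[ELSE] → 35
emp_id=17: office='AUS' → outer ELSE → other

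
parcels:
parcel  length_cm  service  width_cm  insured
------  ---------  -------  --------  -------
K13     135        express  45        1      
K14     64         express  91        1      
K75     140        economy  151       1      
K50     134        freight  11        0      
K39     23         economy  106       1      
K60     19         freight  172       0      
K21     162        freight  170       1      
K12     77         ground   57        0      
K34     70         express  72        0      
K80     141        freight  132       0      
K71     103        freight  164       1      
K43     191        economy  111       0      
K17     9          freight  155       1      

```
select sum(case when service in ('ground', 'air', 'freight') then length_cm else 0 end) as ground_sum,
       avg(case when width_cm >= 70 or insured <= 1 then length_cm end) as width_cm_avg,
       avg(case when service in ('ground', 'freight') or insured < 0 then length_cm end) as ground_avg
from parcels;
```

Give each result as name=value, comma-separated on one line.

[ground_sum: service in ('ground', 'air', 'freight')]
parcel=K13: ✗
parcel=K14: ✗
parcel=K75: ✗
parcel=K50: ✓ → 134
parcel=K39: ✗
parcel=K60: ✓ → 19
parcel=K21: ✓ → 162
parcel=K12: ✓ → 77
parcel=K34: ✗
parcel=K80: ✓ → 141
parcel=K71: ✓ → 103
parcel=K43: ✗
parcel=K17: ✓ → 9
ground_sum = 134 + 19 + 162 + 77 + 141 + 103 + 9 = 645
—
[width_cm_avg: width_cm >= 70 or insured <= 1]
parcel=K13: ✓ → 135
parcel=K14: ✓ → 64
parcel=K75: ✓ → 140
parcel=K50: ✓ → 134
parcel=K39: ✓ → 23
parcel=K60: ✓ → 19
parcel=K21: ✓ → 162
parcel=K12: ✓ → 77
parcel=K34: ✓ → 70
parcel=K80: ✓ → 141
parcel=K71: ✓ → 103
parcel=K43: ✓ → 191
parcel=K17: ✓ → 9
width_cm_avg = (135 + 64 + 140 + 134 + 23 + 19 + 162 + 77 + 70 + 141 + 103 + 191 + 9) / 13 = 97.5384615385
—
[ground_avg: service in ('ground', 'freight') or insured < 0]
parcel=K13: ✗
parcel=K14: ✗
parcel=K75: ✗
parcel=K50: ✓ → 134
parcel=K39: ✗
parcel=K60: ✓ → 19
parcel=K21: ✓ → 162
parcel=K12: ✓ → 77
parcel=K34: ✗
parcel=K80: ✓ → 141
parcel=K71: ✓ → 103
parcel=K43: ✗
parcel=K17: ✓ → 9
ground_avg = (134 + 19 + 162 + 77 + 141 + 103 + 9) / 7 = 92.1428571429

ground_sum=645, width_cm_avg=97.5384615385, ground_avg=92.1428571429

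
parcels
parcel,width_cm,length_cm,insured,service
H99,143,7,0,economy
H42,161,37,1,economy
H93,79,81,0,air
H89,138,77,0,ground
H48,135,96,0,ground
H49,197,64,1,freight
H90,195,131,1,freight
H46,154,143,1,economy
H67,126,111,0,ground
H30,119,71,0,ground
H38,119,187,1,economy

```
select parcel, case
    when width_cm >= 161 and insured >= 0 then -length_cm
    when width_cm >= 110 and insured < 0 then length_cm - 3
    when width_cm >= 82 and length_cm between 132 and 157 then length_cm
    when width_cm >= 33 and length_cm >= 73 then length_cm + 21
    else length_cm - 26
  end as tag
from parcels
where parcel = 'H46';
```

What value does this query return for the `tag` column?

143

parcel = H46: width_cm=154, length_cm=143, insured=1, service=economy.
width_cm >= 161 and insured >= 0 → false
width_cm >= 110 and insured < 0 → false
width_cm >= 82 and length_cm between 132 and 157 → true → 143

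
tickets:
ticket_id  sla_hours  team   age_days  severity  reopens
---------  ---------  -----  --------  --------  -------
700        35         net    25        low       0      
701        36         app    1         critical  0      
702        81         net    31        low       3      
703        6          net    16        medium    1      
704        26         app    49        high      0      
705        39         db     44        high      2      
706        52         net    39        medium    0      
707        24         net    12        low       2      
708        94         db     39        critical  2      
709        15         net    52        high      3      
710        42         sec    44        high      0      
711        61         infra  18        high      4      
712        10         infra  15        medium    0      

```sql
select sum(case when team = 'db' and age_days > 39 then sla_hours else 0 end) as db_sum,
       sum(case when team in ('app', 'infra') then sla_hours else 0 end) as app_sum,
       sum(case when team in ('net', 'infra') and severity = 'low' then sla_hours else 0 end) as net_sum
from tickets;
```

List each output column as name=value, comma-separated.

db_sum=39, app_sum=133, net_sum=140

[db_sum: team = 'db' and age_days > 39]
ticket_id=700: ✗
ticket_id=701: ✗
ticket_id=702: ✗
ticket_id=703: ✗
ticket_id=704: ✗
ticket_id=705: ✓ → 39
ticket_id=706: ✗
ticket_id=707: ✗
ticket_id=708: ✗
ticket_id=709: ✗
ticket_id=710: ✗
ticket_id=711: ✗
ticket_id=712: ✗
db_sum = 39
—
[app_sum: team in ('app', 'infra')]
ticket_id=700: ✗
ticket_id=701: ✓ → 36
ticket_id=702: ✗
ticket_id=703: ✗
ticket_id=704: ✓ → 26
ticket_id=705: ✗
ticket_id=706: ✗
ticket_id=707: ✗
ticket_id=708: ✗
ticket_id=709: ✗
ticket_id=710: ✗
ticket_id=711: ✓ → 61
ticket_id=712: ✓ → 10
app_sum = 36 + 26 + 61 + 10 = 133
—
[net_sum: team in ('net', 'infra') and severity = 'low']
ticket_id=700: ✓ → 35
ticket_id=701: ✗
ticket_id=702: ✓ → 81
ticket_id=703: ✗
ticket_id=704: ✗
ticket_id=705: ✗
ticket_id=706: ✗
ticket_id=707: ✓ → 24
ticket_id=708: ✗
ticket_id=709: ✗
ticket_id=710: ✗
ticket_id=711: ✗
ticket_id=712: ✗
net_sum = 35 + 81 + 24 = 140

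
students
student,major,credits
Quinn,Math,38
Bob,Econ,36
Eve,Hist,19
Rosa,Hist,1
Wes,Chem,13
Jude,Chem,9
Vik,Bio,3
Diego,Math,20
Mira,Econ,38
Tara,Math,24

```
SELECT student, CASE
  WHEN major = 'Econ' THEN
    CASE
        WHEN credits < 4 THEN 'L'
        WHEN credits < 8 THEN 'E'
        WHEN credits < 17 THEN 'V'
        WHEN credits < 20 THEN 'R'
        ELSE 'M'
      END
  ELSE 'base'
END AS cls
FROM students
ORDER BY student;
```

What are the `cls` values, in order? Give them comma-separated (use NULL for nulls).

M, base, base, base, M, base, base, base, base, base

student=Bob: major='Econ' → inner[ELSE] → M
student=Diego: major='Math' → outer ELSE → base
student=Eve: major='Hist' → outer ELSE → base
student=Jude: major='Chem' → outer ELSE → base
student=Mira: major='Econ' → inner[ELSE] → M
student=Quinn: major='Math' → outer ELSE → base
student=Rosa: major='Hist' → outer ELSE → base
student=Tara: major='Math' → outer ELSE → base
student=Vik: major='Bio' → outer ELSE → base
student=Wes: major='Chem' → outer ELSE → base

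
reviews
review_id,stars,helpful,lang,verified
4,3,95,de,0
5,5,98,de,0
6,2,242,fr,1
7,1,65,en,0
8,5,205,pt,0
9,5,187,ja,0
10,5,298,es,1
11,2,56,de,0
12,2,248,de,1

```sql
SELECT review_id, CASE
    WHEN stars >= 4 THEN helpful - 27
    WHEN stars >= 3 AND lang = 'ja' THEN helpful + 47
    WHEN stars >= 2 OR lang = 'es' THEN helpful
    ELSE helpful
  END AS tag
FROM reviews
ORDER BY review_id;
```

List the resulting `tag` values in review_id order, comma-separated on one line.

95, 71, 242, 65, 178, 160, 271, 56, 248

review_id=4: stars >= 2 OR lang = 'es' → 95
review_id=5: stars >= 4 → 71
review_id=6: stars >= 2 OR lang = 'es' → 242
review_id=7: ELSE → 65
review_id=8: stars >= 4 → 178
review_id=9: stars >= 4 → 160
review_id=10: stars >= 4 → 271
review_id=11: stars >= 2 OR lang = 'es' → 56
review_id=12: stars >= 2 OR lang = 'es' → 248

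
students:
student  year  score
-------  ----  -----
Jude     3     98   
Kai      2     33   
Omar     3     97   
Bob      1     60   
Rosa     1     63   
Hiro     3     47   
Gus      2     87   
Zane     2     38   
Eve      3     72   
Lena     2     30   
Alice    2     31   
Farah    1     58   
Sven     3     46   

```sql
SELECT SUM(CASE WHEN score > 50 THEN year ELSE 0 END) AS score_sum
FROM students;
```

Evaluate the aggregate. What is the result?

14

student=Jude: ✓ → 3
student=Kai: ✗
student=Omar: ✓ → 3
student=Bob: ✓ → 1
student=Rosa: ✓ → 1
student=Hiro: ✗
student=Gus: ✓ → 2
student=Zane: ✗
student=Eve: ✓ → 3
student=Lena: ✗
student=Alice: ✗
student=Farah: ✓ → 1
student=Sven: ✗
score_sum = 3 + 3 + 1 + 1 + 2 + 3 + 1 = 14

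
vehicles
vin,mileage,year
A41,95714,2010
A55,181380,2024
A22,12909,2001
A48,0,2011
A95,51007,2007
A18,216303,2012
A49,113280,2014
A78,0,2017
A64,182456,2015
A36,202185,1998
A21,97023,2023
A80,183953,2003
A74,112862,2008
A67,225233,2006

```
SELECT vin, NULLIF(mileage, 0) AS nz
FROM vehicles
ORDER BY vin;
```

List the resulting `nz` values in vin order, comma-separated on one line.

216303, 97023, 12909, 202185, 95714, NULL, 113280, 181380, 182456, 225233, 112862, NULL, 183953, 51007

vin=A18: mileage=216303 vs 0: differ → 216303
vin=A21: mileage=97023 vs 0: differ → 97023
vin=A22: mileage=12909 vs 0: differ → 12909
vin=A36: mileage=202185 vs 0: differ → 202185
vin=A41: mileage=95714 vs 0: differ → 95714
vin=A48: mileage=0 vs 0: equal → NULL
vin=A49: mileage=113280 vs 0: differ → 113280
vin=A55: mileage=181380 vs 0: differ → 181380
vin=A64: mileage=182456 vs 0: differ → 182456
vin=A67: mileage=225233 vs 0: differ → 225233
vin=A74: mileage=112862 vs 0: differ → 112862
vin=A78: mileage=0 vs 0: equal → NULL
vin=A80: mileage=183953 vs 0: differ → 183953
vin=A95: mileage=51007 vs 0: differ → 51007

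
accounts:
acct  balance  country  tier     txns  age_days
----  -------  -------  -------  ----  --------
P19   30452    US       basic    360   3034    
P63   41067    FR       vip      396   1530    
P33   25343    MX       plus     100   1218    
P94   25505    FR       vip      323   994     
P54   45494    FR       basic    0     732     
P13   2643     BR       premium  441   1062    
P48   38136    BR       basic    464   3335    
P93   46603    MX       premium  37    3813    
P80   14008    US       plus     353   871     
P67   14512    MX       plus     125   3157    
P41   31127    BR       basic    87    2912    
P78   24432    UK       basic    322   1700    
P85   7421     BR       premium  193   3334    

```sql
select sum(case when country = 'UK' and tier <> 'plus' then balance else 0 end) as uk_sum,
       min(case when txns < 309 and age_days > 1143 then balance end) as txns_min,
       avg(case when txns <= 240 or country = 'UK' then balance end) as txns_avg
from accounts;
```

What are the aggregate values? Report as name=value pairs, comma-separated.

uk_sum=24432, txns_min=7421, txns_avg=27847.4285714286

[uk_sum: country = 'UK' and tier <> 'plus']
acct=P19: ✗
acct=P63: ✗
acct=P33: ✗
acct=P94: ✗
acct=P54: ✗
acct=P13: ✗
acct=P48: ✗
acct=P93: ✗
acct=P80: ✗
acct=P67: ✗
acct=P41: ✗
acct=P78: ✓ → 24432
acct=P85: ✗
uk_sum = 24432
—
[txns_min: txns < 309 and age_days > 1143]
acct=P19: ✗
acct=P63: ✗
acct=P33: ✓ → 25343
acct=P94: ✗
acct=P54: ✗
acct=P13: ✗
acct=P48: ✗
acct=P93: ✓ → 46603
acct=P80: ✗
acct=P67: ✓ → 14512
acct=P41: ✓ → 31127
acct=P78: ✗
acct=P85: ✓ → 7421
txns_min = MIN(25343, 46603, 14512, 31127, 7421) = 7421
—
[txns_avg: txns <= 240 or country = 'UK']
acct=P19: ✗
acct=P63: ✗
acct=P33: ✓ → 25343
acct=P94: ✗
acct=P54: ✓ → 45494
acct=P13: ✗
acct=P48: ✗
acct=P93: ✓ → 46603
acct=P80: ✗
acct=P67: ✓ → 14512
acct=P41: ✓ → 31127
acct=P78: ✓ → 24432
acct=P85: ✓ → 7421
txns_avg = (25343 + 45494 + 46603 + 14512 + 31127 + 24432 + 7421) / 7 = 27847.4285714286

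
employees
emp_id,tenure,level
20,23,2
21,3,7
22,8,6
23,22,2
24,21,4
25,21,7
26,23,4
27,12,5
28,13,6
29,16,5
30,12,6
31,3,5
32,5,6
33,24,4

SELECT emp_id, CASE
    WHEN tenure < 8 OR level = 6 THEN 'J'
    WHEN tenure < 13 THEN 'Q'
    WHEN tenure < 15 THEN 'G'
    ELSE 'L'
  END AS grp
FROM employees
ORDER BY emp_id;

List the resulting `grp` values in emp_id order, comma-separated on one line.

emp_id=20: ELSE → L
emp_id=21: tenure < 8 OR level = 6 → J
emp_id=22: tenure < 8 OR level = 6 → J
emp_id=23: ELSE → L
emp_id=24: ELSE → L
emp_id=25: ELSE → L
emp_id=26: ELSE → L
emp_id=27: tenure < 13 → Q
emp_id=28: tenure < 8 OR level = 6 → J
emp_id=29: ELSE → L
emp_id=30: tenure < 8 OR level = 6 → J
emp_id=31: tenure < 8 OR level = 6 → J
emp_id=32: tenure < 8 OR level = 6 → J
emp_id=33: ELSE → L

L, J, J, L, L, L, L, Q, J, L, J, J, J, L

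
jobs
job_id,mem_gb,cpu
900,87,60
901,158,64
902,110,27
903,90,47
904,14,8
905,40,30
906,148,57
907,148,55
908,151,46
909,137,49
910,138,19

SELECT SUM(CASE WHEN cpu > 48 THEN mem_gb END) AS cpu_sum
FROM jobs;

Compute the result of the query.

job_id=900: ✓ → 87
job_id=901: ✓ → 158
job_id=902: ✗
job_id=903: ✗
job_id=904: ✗
job_id=905: ✗
job_id=906: ✓ → 148
job_id=907: ✓ → 148
job_id=908: ✗
job_id=909: ✓ → 137
job_id=910: ✗
cpu_sum = 87 + 158 + 148 + 148 + 137 = 678

678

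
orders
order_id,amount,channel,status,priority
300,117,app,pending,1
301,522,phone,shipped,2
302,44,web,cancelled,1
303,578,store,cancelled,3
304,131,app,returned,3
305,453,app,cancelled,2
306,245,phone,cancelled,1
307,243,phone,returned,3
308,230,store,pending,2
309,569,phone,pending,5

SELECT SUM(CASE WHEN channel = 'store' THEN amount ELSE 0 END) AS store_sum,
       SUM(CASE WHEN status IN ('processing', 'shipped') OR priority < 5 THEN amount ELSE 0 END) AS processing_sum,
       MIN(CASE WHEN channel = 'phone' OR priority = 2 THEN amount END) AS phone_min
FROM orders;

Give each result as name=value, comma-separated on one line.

store_sum=808, processing_sum=2563, phone_min=230

[store_sum: channel = 'store']
order_id=300: ✗
order_id=301: ✗
order_id=302: ✗
order_id=303: ✓ → 578
order_id=304: ✗
order_id=305: ✗
order_id=306: ✗
order_id=307: ✗
order_id=308: ✓ → 230
order_id=309: ✗
store_sum = 578 + 230 = 808
—
[processing_sum: status IN ('processing', 'shipped') OR priority < 5]
order_id=300: ✓ → 117
order_id=301: ✓ → 522
order_id=302: ✓ → 44
order_id=303: ✓ → 578
order_id=304: ✓ → 131
order_id=305: ✓ → 453
order_id=306: ✓ → 245
order_id=307: ✓ → 243
order_id=308: ✓ → 230
order_id=309: ✗
processing_sum = 117 + 522 + 44 + 578 + 131 + 453 + 245 + 243 + 230 = 2563
—
[phone_min: channel = 'phone' OR priority = 2]
order_id=300: ✗
order_id=301: ✓ → 522
order_id=302: ✗
order_id=303: ✗
order_id=304: ✗
order_id=305: ✓ → 453
order_id=306: ✓ → 245
order_id=307: ✓ → 243
order_id=308: ✓ → 230
order_id=309: ✓ → 569
phone_min = MIN(522, 453, 245, 243, 230, 569) = 230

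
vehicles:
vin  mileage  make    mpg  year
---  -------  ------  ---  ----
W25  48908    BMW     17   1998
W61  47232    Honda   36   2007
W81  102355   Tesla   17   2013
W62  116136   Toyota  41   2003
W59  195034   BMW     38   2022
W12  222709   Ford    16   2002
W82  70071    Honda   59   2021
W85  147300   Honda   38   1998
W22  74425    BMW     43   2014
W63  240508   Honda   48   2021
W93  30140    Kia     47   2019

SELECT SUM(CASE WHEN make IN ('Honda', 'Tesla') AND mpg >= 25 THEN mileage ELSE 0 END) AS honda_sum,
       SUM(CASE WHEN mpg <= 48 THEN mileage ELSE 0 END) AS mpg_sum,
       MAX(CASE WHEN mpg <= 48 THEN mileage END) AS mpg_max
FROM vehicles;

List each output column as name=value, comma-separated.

honda_sum=505111, mpg_sum=1224747, mpg_max=240508

[honda_sum: make IN ('Honda', 'Tesla') AND mpg >= 25]
vin=W25: ✗
vin=W61: ✓ → 47232
vin=W81: ✗
vin=W62: ✗
vin=W59: ✗
vin=W12: ✗
vin=W82: ✓ → 70071
vin=W85: ✓ → 147300
vin=W22: ✗
vin=W63: ✓ → 240508
vin=W93: ✗
honda_sum = 47232 + 70071 + 147300 + 240508 = 505111
—
[mpg_sum: mpg <= 48]
vin=W25: ✓ → 48908
vin=W61: ✓ → 47232
vin=W81: ✓ → 102355
vin=W62: ✓ → 116136
vin=W59: ✓ → 195034
vin=W12: ✓ → 222709
vin=W82: ✗
vin=W85: ✓ → 147300
vin=W22: ✓ → 74425
vin=W63: ✓ → 240508
vin=W93: ✓ → 30140
mpg_sum = 48908 + 47232 + 102355 + 116136 + 195034 + 222709 + 147300 + 74425 + 240508 + 30140 = 1224747
—
[mpg_max: mpg <= 48]
vin=W25: ✓ → 48908
vin=W61: ✓ → 47232
vin=W81: ✓ → 102355
vin=W62: ✓ → 116136
vin=W59: ✓ → 195034
vin=W12: ✓ → 222709
vin=W82: ✗
vin=W85: ✓ → 147300
vin=W22: ✓ → 74425
vin=W63: ✓ → 240508
vin=W93: ✓ → 30140
mpg_max = MAX(48908, 47232, 102355, 116136, 195034, 222709, 147300, 74425, 240508, 30140) = 240508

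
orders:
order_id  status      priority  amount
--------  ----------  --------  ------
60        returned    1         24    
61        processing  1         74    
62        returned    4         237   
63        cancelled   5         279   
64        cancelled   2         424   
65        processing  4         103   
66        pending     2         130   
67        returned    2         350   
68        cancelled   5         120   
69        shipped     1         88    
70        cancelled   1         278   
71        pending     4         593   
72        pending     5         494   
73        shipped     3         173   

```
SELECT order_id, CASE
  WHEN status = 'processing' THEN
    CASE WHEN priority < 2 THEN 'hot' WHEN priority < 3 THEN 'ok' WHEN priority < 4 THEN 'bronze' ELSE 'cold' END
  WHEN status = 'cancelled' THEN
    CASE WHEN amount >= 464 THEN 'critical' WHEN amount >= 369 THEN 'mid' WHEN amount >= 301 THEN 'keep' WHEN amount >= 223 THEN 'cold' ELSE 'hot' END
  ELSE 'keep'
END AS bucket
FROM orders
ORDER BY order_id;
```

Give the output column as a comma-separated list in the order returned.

order_id=60: status='returned' → outer ELSE → keep
order_id=61: status='processing' → inner[priority < 2] → hot
order_id=62: status='returned' → outer ELSE → keep
order_id=63: status='cancelled' → inner[amount >= 223] → cold
order_id=64: status='cancelled' → inner[amount >= 369] → mid
order_id=65: status='processing' → inner[ELSE] → cold
order_id=66: status='pending' → outer ELSE → keep
order_id=67: status='returned' → outer ELSE → keep
order_id=68: status='cancelled' → inner[ELSE] → hot
order_id=69: status='shipped' → outer ELSE → keep
order_id=70: status='cancelled' → inner[amount >= 223] → cold
order_id=71: status='pending' → outer ELSE → keep
order_id=72: status='pending' → outer ELSE → keep
order_id=73: status='shipped' → outer ELSE → keep

keep, hot, keep, cold, mid, cold, keep, keep, hot, keep, cold, keep, keep, keep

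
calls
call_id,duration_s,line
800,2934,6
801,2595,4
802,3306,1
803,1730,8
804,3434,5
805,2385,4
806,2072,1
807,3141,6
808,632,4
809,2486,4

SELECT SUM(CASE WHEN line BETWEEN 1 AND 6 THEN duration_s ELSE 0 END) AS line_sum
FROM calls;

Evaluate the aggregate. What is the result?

call_id=800: ✓ → 2934
call_id=801: ✓ → 2595
call_id=802: ✓ → 3306
call_id=803: ✗
call_id=804: ✓ → 3434
call_id=805: ✓ → 2385
call_id=806: ✓ → 2072
call_id=807: ✓ → 3141
call_id=808: ✓ → 632
call_id=809: ✓ → 2486
line_sum = 2934 + 2595 + 3306 + 3434 + 2385 + 2072 + 3141 + 632 + 2486 = 22985

22985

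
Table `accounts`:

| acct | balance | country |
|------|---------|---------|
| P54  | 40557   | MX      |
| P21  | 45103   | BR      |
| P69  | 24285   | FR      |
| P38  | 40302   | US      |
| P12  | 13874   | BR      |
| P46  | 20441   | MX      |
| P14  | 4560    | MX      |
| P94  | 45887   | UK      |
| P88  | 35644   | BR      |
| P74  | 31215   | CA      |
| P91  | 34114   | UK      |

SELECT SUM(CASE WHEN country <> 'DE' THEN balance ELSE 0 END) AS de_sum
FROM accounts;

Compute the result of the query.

acct=P54: ✓ → 40557
acct=P21: ✓ → 45103
acct=P69: ✓ → 24285
acct=P38: ✓ → 40302
acct=P12: ✓ → 13874
acct=P46: ✓ → 20441
acct=P14: ✓ → 4560
acct=P94: ✓ → 45887
acct=P88: ✓ → 35644
acct=P74: ✓ → 31215
acct=P91: ✓ → 34114
de_sum = 40557 + 45103 + 24285 + 40302 + 13874 + 20441 + 4560 + 45887 + 35644 + 31215 + 34114 = 335982

335982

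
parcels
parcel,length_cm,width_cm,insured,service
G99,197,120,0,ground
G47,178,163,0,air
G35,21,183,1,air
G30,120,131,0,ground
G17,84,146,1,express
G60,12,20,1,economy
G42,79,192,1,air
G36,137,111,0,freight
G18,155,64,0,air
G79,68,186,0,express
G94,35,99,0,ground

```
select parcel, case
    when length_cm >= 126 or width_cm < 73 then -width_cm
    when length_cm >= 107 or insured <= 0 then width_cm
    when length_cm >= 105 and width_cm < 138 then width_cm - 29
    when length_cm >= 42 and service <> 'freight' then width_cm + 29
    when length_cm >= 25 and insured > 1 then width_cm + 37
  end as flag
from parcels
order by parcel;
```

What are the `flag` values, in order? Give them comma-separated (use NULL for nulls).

175, -64, 131, NULL, -111, 221, -163, -20, 186, 99, -120

parcel=G17: length_cm >= 42 and service <> 'freight' → 175
parcel=G18: length_cm >= 126 or width_cm < 73 → -64
parcel=G30: length_cm >= 107 or insured <= 0 → 131
parcel=G35: (no match → NULL) → NULL
parcel=G36: length_cm >= 126 or width_cm < 73 → -111
parcel=G42: length_cm >= 42 and service <> 'freight' → 221
parcel=G47: length_cm >= 126 or width_cm < 73 → -163
parcel=G60: length_cm >= 126 or width_cm < 73 → -20
parcel=G79: length_cm >= 107 or insured <= 0 → 186
parcel=G94: length_cm >= 107 or insured <= 0 → 99
parcel=G99: length_cm >= 126 or width_cm < 73 → -120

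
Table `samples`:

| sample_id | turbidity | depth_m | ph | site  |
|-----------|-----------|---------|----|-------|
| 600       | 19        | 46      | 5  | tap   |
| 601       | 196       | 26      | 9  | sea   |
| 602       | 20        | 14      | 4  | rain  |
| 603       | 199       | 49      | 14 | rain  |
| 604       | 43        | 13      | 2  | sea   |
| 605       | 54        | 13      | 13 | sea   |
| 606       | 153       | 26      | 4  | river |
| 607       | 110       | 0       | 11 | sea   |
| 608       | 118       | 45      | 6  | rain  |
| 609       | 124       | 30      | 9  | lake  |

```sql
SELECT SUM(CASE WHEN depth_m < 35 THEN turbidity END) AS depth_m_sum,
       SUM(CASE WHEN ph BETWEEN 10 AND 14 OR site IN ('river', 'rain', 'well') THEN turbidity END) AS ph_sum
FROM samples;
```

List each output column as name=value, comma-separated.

[depth_m_sum: depth_m < 35]
sample_id=600: ✗
sample_id=601: ✓ → 196
sample_id=602: ✓ → 20
sample_id=603: ✗
sample_id=604: ✓ → 43
sample_id=605: ✓ → 54
sample_id=606: ✓ → 153
sample_id=607: ✓ → 110
sample_id=608: ✗
sample_id=609: ✓ → 124
depth_m_sum = 196 + 20 + 43 + 54 + 153 + 110 + 124 = 700
—
[ph_sum: ph BETWEEN 10 AND 14 OR site IN ('river', 'rain', 'well')]
sample_id=600: ✗
sample_id=601: ✗
sample_id=602: ✓ → 20
sample_id=603: ✓ → 199
sample_id=604: ✗
sample_id=605: ✓ → 54
sample_id=606: ✓ → 153
sample_id=607: ✓ → 110
sample_id=608: ✓ → 118
sample_id=609: ✗
ph_sum = 20 + 199 + 54 + 153 + 110 + 118 = 654

depth_m_sum=700, ph_sum=654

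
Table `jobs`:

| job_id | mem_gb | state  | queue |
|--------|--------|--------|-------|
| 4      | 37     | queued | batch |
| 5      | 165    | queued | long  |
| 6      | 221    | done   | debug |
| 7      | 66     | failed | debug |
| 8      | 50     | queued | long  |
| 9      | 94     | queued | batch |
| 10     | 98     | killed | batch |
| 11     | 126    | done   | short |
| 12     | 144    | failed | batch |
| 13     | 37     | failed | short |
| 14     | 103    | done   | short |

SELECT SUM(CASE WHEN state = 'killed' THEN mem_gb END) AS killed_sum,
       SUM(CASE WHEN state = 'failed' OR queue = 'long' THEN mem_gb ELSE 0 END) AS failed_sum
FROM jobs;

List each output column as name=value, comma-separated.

killed_sum=98, failed_sum=462

[killed_sum: state = 'killed']
job_id=4: ✗
job_id=5: ✗
job_id=6: ✗
job_id=7: ✗
job_id=8: ✗
job_id=9: ✗
job_id=10: ✓ → 98
job_id=11: ✗
job_id=12: ✗
job_id=13: ✗
job_id=14: ✗
killed_sum = 98
—
[failed_sum: state = 'failed' OR queue = 'long']
job_id=4: ✗
job_id=5: ✓ → 165
job_id=6: ✗
job_id=7: ✓ → 66
job_id=8: ✓ → 50
job_id=9: ✗
job_id=10: ✗
job_id=11: ✗
job_id=12: ✓ → 144
job_id=13: ✓ → 37
job_id=14: ✗
failed_sum = 165 + 66 + 50 + 144 + 37 = 462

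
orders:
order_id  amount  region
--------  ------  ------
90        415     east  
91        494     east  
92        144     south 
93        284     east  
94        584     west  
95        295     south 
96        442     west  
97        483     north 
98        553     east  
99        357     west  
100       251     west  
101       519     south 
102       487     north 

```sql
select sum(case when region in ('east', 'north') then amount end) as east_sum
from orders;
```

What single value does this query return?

order_id=90: ✓ → 415
order_id=91: ✓ → 494
order_id=92: ✗
order_id=93: ✓ → 284
order_id=94: ✗
order_id=95: ✗
order_id=96: ✗
order_id=97: ✓ → 483
order_id=98: ✓ → 553
order_id=99: ✗
order_id=100: ✗
order_id=101: ✗
order_id=102: ✓ → 487
east_sum = 415 + 494 + 284 + 483 + 553 + 487 = 2716

2716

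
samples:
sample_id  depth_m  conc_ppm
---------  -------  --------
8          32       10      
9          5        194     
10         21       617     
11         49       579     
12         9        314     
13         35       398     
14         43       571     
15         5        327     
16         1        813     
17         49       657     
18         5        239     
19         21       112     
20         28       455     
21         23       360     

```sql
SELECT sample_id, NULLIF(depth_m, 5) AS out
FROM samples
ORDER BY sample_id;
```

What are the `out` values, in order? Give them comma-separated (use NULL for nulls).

sample_id=8: depth_m=32 vs 5: differ → 32
sample_id=9: depth_m=5 vs 5: equal → NULL
sample_id=10: depth_m=21 vs 5: differ → 21
sample_id=11: depth_m=49 vs 5: differ → 49
sample_id=12: depth_m=9 vs 5: differ → 9
sample_id=13: depth_m=35 vs 5: differ → 35
sample_id=14: depth_m=43 vs 5: differ → 43
sample_id=15: depth_m=5 vs 5: equal → NULL
sample_id=16: depth_m=1 vs 5: differ → 1
sample_id=17: depth_m=49 vs 5: differ → 49
sample_id=18: depth_m=5 vs 5: equal → NULL
sample_id=19: depth_m=21 vs 5: differ → 21
sample_id=20: depth_m=28 vs 5: differ → 28
sample_id=21: depth_m=23 vs 5: differ → 23

32, NULL, 21, 49, 9, 35, 43, NULL, 1, 49, NULL, 21, 28, 23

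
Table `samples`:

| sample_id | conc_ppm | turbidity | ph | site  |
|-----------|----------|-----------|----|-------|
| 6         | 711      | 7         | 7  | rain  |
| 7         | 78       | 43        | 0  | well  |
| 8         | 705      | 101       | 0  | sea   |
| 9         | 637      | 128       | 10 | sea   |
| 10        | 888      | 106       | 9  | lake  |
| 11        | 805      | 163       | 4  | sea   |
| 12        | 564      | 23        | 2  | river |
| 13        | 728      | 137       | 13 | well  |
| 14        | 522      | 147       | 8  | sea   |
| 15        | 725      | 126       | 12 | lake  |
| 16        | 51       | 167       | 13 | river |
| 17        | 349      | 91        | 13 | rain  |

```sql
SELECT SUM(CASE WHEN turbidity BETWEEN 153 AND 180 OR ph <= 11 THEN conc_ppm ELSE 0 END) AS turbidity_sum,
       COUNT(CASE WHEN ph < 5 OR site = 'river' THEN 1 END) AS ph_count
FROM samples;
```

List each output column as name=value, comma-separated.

[turbidity_sum: turbidity BETWEEN 153 AND 180 OR ph <= 11]
sample_id=6: ✓ → 711
sample_id=7: ✓ → 78
sample_id=8: ✓ → 705
sample_id=9: ✓ → 637
sample_id=10: ✓ → 888
sample_id=11: ✓ → 805
sample_id=12: ✓ → 564
sample_id=13: ✗
sample_id=14: ✓ → 522
sample_id=15: ✗
sample_id=16: ✓ → 51
sample_id=17: ✗
turbidity_sum = 711 + 78 + 705 + 637 + 888 + 805 + 564 + 522 + 51 = 4961
—
[ph_count: ph < 5 OR site = 'river']
sample_id=6: ✗
sample_id=7: ✓ → 1
sample_id=8: ✓ → 1
sample_id=9: ✗
sample_id=10: ✗
sample_id=11: ✓ → 1
sample_id=12: ✓ → 1
sample_id=13: ✗
sample_id=14: ✗
sample_id=15: ✗
sample_id=16: ✓ → 1
sample_id=17: ✗
ph_count = COUNT(1, 1, 1, 1, 1) = 5

turbidity_sum=4961, ph_count=5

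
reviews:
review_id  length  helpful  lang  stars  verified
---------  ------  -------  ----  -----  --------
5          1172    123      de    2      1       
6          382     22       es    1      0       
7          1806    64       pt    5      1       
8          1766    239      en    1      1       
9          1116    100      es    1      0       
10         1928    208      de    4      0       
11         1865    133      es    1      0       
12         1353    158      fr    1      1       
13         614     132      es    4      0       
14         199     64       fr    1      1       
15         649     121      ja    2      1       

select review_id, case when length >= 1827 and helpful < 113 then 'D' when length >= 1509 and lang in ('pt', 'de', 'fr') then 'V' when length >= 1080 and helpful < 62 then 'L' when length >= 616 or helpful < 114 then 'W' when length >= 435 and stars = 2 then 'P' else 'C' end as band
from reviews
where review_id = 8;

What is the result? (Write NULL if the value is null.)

review_id = 8: length=1766, helpful=239, lang=en, stars=1, verified=1.
length >= 1827 and helpful < 113 → false
length >= 1509 and lang in ('pt', 'de', 'fr') → false
length >= 1080 and helpful < 62 → false
length >= 616 or helpful < 114 → true → W

W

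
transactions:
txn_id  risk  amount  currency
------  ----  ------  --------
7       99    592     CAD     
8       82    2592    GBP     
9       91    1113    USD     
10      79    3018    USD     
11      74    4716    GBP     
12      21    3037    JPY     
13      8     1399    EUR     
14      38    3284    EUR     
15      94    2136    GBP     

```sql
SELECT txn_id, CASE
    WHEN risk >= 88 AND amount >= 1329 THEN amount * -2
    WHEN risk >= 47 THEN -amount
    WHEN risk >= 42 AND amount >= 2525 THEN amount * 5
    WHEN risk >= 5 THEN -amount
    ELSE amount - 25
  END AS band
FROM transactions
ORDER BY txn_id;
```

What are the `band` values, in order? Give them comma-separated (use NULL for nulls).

-592, -2592, -1113, -3018, -4716, -3037, -1399, -3284, -4272

txn_id=7: risk >= 47 → -592
txn_id=8: risk >= 47 → -2592
txn_id=9: risk >= 47 → -1113
txn_id=10: risk >= 47 → -3018
txn_id=11: risk >= 47 → -4716
txn_id=12: risk >= 5 → -3037
txn_id=13: risk >= 5 → -1399
txn_id=14: risk >= 5 → -3284
txn_id=15: risk >= 88 AND amount >= 1329 → -4272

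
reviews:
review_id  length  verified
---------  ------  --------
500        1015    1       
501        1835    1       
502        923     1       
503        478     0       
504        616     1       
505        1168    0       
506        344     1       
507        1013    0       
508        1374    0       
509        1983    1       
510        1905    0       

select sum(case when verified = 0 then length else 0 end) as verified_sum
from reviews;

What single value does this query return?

review_id=500: ✗
review_id=501: ✗
review_id=502: ✗
review_id=503: ✓ → 478
review_id=504: ✗
review_id=505: ✓ → 1168
review_id=506: ✗
review_id=507: ✓ → 1013
review_id=508: ✓ → 1374
review_id=509: ✗
review_id=510: ✓ → 1905
verified_sum = 478 + 1168 + 1013 + 1374 + 1905 = 5938

5938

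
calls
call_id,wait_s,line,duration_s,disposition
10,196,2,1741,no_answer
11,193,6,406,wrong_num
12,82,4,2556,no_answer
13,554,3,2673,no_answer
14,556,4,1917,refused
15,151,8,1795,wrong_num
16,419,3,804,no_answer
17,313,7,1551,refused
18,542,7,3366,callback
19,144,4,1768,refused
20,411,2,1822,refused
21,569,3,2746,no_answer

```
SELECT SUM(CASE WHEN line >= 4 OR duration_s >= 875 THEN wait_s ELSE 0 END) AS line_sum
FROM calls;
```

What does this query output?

3711

call_id=10: ✓ → 196
call_id=11: ✓ → 193
call_id=12: ✓ → 82
call_id=13: ✓ → 554
call_id=14: ✓ → 556
call_id=15: ✓ → 151
call_id=16: ✗
call_id=17: ✓ → 313
call_id=18: ✓ → 542
call_id=19: ✓ → 144
call_id=20: ✓ → 411
call_id=21: ✓ → 569
line_sum = 196 + 193 + 82 + 554 + 556 + 151 + 313 + 542 + 144 + 411 + 569 = 3711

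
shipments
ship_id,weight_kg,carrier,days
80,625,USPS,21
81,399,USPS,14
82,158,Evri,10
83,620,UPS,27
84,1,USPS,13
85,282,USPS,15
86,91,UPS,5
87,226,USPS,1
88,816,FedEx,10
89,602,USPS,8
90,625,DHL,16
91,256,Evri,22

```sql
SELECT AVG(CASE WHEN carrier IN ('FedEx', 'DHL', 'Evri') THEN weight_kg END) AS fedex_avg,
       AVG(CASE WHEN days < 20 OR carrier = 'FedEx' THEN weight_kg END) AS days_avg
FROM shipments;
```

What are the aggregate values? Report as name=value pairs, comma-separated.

[fedex_avg: carrier IN ('FedEx', 'DHL', 'Evri')]
ship_id=80: ✗
ship_id=81: ✗
ship_id=82: ✓ → 158
ship_id=83: ✗
ship_id=84: ✗
ship_id=85: ✗
ship_id=86: ✗
ship_id=87: ✗
ship_id=88: ✓ → 816
ship_id=89: ✗
ship_id=90: ✓ → 625
ship_id=91: ✓ → 256
fedex_avg = (158 + 816 + 625 + 256) / 4 = 463.75
—
[days_avg: days < 20 OR carrier = 'FedEx']
ship_id=80: ✗
ship_id=81: ✓ → 399
ship_id=82: ✓ → 158
ship_id=83: ✗
ship_id=84: ✓ → 1
ship_id=85: ✓ → 282
ship_id=86: ✓ → 91
ship_id=87: ✓ → 226
ship_id=88: ✓ → 816
ship_id=89: ✓ → 602
ship_id=90: ✓ → 625
ship_id=91: ✗
days_avg = (399 + 158 + 1 + 282 + 91 + 226 + 816 + 602 + 625) / 9 = 355.5555555556

fedex_avg=463.75, days_avg=355.5555555556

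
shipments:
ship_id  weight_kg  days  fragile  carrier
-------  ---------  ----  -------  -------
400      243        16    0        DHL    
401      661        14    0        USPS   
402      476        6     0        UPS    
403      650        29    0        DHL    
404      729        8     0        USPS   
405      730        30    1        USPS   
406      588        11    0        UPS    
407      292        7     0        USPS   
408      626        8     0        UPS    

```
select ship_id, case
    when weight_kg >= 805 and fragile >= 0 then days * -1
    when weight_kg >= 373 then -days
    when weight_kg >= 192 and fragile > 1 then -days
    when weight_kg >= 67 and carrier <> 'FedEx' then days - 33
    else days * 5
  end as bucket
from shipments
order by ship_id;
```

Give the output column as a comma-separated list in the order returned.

ship_id=400: weight_kg >= 67 and carrier <> 'FedEx' → -17
ship_id=401: weight_kg >= 373 → -14
ship_id=402: weight_kg >= 373 → -6
ship_id=403: weight_kg >= 373 → -29
ship_id=404: weight_kg >= 373 → -8
ship_id=405: weight_kg >= 373 → -30
ship_id=406: weight_kg >= 373 → -11
ship_id=407: weight_kg >= 67 and carrier <> 'FedEx' → -26
ship_id=408: weight_kg >= 373 → -8

-17, -14, -6, -29, -8, -30, -11, -26, -8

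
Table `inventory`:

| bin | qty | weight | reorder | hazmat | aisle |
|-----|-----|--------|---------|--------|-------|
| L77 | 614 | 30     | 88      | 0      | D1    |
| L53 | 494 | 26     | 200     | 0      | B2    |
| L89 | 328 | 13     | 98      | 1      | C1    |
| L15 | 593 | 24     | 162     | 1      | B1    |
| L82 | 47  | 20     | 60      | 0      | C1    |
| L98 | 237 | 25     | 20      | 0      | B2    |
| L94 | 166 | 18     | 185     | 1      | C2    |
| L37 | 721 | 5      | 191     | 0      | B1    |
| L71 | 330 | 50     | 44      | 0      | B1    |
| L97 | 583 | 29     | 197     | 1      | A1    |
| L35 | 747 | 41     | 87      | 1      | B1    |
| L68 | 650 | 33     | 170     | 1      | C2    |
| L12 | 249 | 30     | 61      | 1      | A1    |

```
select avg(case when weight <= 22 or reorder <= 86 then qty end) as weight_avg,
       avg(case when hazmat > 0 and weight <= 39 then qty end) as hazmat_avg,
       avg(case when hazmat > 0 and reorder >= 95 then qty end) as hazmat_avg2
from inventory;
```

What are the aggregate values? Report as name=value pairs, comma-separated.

[weight_avg: weight <= 22 or reorder <= 86]
bin=L77: ✗
bin=L53: ✗
bin=L89: ✓ → 328
bin=L15: ✗
bin=L82: ✓ → 47
bin=L98: ✓ → 237
bin=L94: ✓ → 166
bin=L37: ✓ → 721
bin=L71: ✓ → 330
bin=L97: ✗
bin=L35: ✗
bin=L68: ✗
bin=L12: ✓ → 249
weight_avg = (328 + 47 + 237 + 166 + 721 + 330 + 249) / 7 = 296.8571428571
—
[hazmat_avg: hazmat > 0 and weight <= 39]
bin=L77: ✗
bin=L53: ✗
bin=L89: ✓ → 328
bin=L15: ✓ → 593
bin=L82: ✗
bin=L98: ✗
bin=L94: ✓ → 166
bin=L37: ✗
bin=L71: ✗
bin=L97: ✓ → 583
bin=L35: ✗
bin=L68: ✓ → 650
bin=L12: ✓ → 249
hazmat_avg = (328 + 593 + 166 + 583 + 650 + 249) / 6 = 428.1666666667
—
[hazmat_avg2: hazmat > 0 and reorder >= 95]
bin=L77: ✗
bin=L53: ✗
bin=L89: ✓ → 328
bin=L15: ✓ → 593
bin=L82: ✗
bin=L98: ✗
bin=L94: ✓ → 166
bin=L37: ✗
bin=L71: ✗
bin=L97: ✓ → 583
bin=L35: ✗
bin=L68: ✓ → 650
bin=L12: ✗
hazmat_avg2 = (328 + 593 + 166 + 583 + 650) / 5 = 464

weight_avg=296.8571428571, hazmat_avg=428.1666666667, hazmat_avg2=464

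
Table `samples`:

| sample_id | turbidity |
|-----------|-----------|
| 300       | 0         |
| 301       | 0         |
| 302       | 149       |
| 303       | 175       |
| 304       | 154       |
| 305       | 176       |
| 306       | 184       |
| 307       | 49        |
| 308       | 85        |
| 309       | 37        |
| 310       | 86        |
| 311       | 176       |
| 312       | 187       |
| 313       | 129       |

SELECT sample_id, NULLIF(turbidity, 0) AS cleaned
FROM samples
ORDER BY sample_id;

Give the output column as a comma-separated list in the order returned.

sample_id=300: turbidity=0 vs 0: equal → NULL
sample_id=301: turbidity=0 vs 0: equal → NULL
sample_id=302: turbidity=149 vs 0: differ → 149
sample_id=303: turbidity=175 vs 0: differ → 175
sample_id=304: turbidity=154 vs 0: differ → 154
sample_id=305: turbidity=176 vs 0: differ → 176
sample_id=306: turbidity=184 vs 0: differ → 184
sample_id=307: turbidity=49 vs 0: differ → 49
sample_id=308: turbidity=85 vs 0: differ → 85
sample_id=309: turbidity=37 vs 0: differ → 37
sample_id=310: turbidity=86 vs 0: differ → 86
sample_id=311: turbidity=176 vs 0: differ → 176
sample_id=312: turbidity=187 vs 0: differ → 187
sample_id=313: turbidity=129 vs 0: differ → 129

NULL, NULL, 149, 175, 154, 176, 184, 49, 85, 37, 86, 176, 187, 129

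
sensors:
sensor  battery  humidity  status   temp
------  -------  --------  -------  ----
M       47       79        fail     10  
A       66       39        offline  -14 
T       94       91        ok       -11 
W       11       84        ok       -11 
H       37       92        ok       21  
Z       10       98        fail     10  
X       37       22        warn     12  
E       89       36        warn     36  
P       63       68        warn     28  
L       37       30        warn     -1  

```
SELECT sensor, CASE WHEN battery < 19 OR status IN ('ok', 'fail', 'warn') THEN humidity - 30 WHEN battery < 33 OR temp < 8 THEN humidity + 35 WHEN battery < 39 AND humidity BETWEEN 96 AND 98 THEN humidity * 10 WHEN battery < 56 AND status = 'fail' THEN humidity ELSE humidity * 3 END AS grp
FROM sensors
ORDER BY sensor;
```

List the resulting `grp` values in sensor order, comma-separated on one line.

74, 6, 62, 0, 49, 38, 61, 54, -8, 68

sensor=A: battery < 33 OR temp < 8 → 74
sensor=E: battery < 19 OR status IN ('ok', 'fail', 'warn') → 6
sensor=H: battery < 19 OR status IN ('ok', 'fail', 'warn') → 62
sensor=L: battery < 19 OR status IN ('ok', 'fail', 'warn') → 0
sensor=M: battery < 19 OR status IN ('ok', 'fail', 'warn') → 49
sensor=P: battery < 19 OR status IN ('ok', 'fail', 'warn') → 38
sensor=T: battery < 19 OR status IN ('ok', 'fail', 'warn') → 61
sensor=W: battery < 19 OR status IN ('ok', 'fail', 'warn') → 54
sensor=X: battery < 19 OR status IN ('ok', 'fail', 'warn') → -8
sensor=Z: battery < 19 OR status IN ('ok', 'fail', 'warn') → 68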